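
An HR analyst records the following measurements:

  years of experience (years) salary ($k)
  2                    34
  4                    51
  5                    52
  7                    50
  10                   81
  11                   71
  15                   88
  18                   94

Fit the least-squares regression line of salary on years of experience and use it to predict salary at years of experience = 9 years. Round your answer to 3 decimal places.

65.125

n = 8, Σx = 72, Σy = 521, Σxy = 5485, Σx² = 864
Sxx = Σx² − (Σx)²/n = 864 − 648 = 216
Sxy = Σxy − (Σx)(Σy)/n = 5485 − 4689 = 796
b = Sxy/Sxx = 796/216 = 3.685185
a = ȳ − b·x̄ = 65.125 − 3.685185·9 = 31.958333
ŷ(9) = a + b·9 = 31.958333 + 3.685185·9 = 65.125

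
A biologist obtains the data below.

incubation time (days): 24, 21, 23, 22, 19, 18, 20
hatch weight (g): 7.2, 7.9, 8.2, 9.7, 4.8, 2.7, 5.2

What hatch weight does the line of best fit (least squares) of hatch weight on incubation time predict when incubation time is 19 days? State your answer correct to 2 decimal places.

n = 7, Σx = 147, Σy = 45.7, Σxy = 984.5, Σx² = 3115
Sxx = Σx² − (Σx)²/n = 3115 − 3087 = 28
Sxy = Σxy − (Σx)(Σy)/n = 984.5 − 959.7 = 24.8
b = Sxy/Sxx = 24.8/28 = 0.885714
a = ȳ − b·x̄ = 6.528571 − 0.885714·21 = -12.071429
ŷ(19) = a + b·19 = -12.071429 + 0.885714·19 = 4.757143

4.76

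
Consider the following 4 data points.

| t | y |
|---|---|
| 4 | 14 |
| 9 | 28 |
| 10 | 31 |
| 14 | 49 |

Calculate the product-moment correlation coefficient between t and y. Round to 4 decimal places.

0.9886

n = 4, Σx = 37, Σy = 122, Σxy = 1304, Σx² = 393, Σy² = 4342
Sxx = Σx² − (Σx)²/n = 393 − 342.25 = 50.75
Sxy = Σxy − (Σx)(Σy)/n = 1304 − 1128.5 = 175.5
Syy = Σy² − (Σy)²/n = 4342 − 3721 = 621
r = Sxy/√(Sxx·Syy) = 175.5/√(31515.75) = 175.5/177.526759 = 0.988583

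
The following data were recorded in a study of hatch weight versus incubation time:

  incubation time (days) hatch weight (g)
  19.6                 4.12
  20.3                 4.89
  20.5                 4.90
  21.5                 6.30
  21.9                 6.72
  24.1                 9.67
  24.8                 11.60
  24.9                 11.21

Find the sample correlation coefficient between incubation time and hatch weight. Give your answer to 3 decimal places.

0.994

n = 8, Σx = 177.6, Σy = 59.41, Σxy = 1362.943, Σx² = 3974.22, Σy² = 503.4779
Sxx = Σx² − (Σx)²/n = 3974.22 − 3942.72 = 31.5
Sxy = Σxy − (Σx)(Σy)/n = 1362.943 − 1318.902 = 44.041
Syy = Σy² − (Σy)²/n = 503.4779 − 441.193512 = 62.284388
r = Sxy/√(Sxx·Syy) = 44.041/√(1961.958206) = 44.041/44.293997 = 0.994288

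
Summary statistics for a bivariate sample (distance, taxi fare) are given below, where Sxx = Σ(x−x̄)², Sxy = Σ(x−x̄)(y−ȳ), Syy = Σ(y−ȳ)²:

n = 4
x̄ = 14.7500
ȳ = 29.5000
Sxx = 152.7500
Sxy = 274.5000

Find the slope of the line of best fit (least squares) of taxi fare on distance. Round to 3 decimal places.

b = Sxy/Sxx = 274.5/152.75 = 1.797054

1.797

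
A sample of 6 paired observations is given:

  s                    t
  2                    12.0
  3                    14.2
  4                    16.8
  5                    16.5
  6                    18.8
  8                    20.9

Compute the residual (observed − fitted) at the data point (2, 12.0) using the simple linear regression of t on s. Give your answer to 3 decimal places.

n = 6, Σx = 28, Σy = 99.2, Σxy = 496.3, Σx² = 154
Sxx = Σx² − (Σx)²/n = 154 − 130.666667 = 23.333333
Sxy = Σxy − (Σx)(Σy)/n = 496.3 − 462.933333 = 33.366667
b = Sxy/Sxx = 33.366667/23.333333 = 1.43
a = ȳ − b·x̄ = 16.533333 − 1.43·4.666667 = 9.86
ŷ(2) = 9.86 + 1.43·2 = 12.72
residual = y − ŷ = 12.0 − 12.72 = -0.72

-0.720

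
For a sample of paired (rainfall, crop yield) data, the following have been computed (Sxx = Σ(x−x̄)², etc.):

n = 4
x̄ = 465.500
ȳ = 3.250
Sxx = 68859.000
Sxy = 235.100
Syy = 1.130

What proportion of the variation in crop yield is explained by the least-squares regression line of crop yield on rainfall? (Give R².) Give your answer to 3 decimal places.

0.710

R² = Sxy²/(Sxx·Syy) = (235.1)²/(68859·1.13) = 0.710340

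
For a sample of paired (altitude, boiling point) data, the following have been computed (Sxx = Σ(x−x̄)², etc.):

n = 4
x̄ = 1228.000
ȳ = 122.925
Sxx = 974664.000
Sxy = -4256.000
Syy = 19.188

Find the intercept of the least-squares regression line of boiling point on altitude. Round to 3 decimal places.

b = Sxy/Sxx = -4256/974664 = -0.004367
a = ȳ − b·x̄ = 122.925 − (-0.004367)·1228 = 128.287225

128.287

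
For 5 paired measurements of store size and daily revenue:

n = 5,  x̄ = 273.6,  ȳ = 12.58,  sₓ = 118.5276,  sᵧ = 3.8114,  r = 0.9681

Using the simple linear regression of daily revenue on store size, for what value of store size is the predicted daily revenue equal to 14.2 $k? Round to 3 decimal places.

325.639

b = r · sᵧ/sₓ = 0.9681 · 3.8114/118.5276 = 0.031130
a = ȳ − b·x̄ = 12.58 − 0.031130·273.6 = 4.062712
Set a + b·x = 14.2: x = (14.2 − 4.062712) / 0.031130 = 325.639097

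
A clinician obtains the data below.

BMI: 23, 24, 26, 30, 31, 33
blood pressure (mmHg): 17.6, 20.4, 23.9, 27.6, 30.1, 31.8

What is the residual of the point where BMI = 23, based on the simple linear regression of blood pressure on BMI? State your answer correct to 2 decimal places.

-1.08

n = 6, Σx = 167, Σy = 151.4, Σxy = 4326.3, Σx² = 4731
Sxx = Σx² − (Σx)²/n = 4731 − 4648.166667 = 82.833333
Sxy = Σxy − (Σx)(Σy)/n = 4326.3 − 4213.966667 = 112.333333
b = Sxy/Sxx = 112.333333/82.833333 = 1.356137
a = ȳ − b·x̄ = 25.233333 − 1.356137·27.833333 = -12.512475
ŷ(23) = -12.512475 + 1.356137·23 = 18.678672
residual = y − ŷ = 17.6 − 18.678672 = -1.078672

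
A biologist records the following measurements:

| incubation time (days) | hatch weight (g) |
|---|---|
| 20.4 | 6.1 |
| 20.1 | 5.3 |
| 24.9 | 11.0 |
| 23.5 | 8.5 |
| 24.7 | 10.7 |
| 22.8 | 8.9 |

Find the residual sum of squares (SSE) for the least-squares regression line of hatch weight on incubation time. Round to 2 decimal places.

0.91

n = 6, Σx = 136.4, Σy = 50.5, Σxy = 1171.83, Σx² = 3122.36, Σy² = 452.25
Sxx = Σx² − (Σx)²/n = 3122.36 − 3100.826667 = 21.533333
Sxy = Σxy − (Σx)(Σy)/n = 1171.83 − 1148.033333 = 23.796667
Syy = Σy² − (Σy)²/n = 452.25 − 425.041667 = 27.208333
b = Sxy/Sxx = 23.796667/21.533333 = 1.105108
SSE = Syy − b·Sxy = 27.208333 − 1.105108·23.796667 = 0.910438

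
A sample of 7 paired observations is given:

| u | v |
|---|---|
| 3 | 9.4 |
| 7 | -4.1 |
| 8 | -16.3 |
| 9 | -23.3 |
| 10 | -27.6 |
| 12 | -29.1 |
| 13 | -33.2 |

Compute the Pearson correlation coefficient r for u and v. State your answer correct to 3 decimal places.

n = 7, Σx = 62, Σy = -124.2, Σxy = -1397.4, Σx² = 616, Σy² = 3624.56
Sxx = Σx² − (Σx)²/n = 616 − 549.142857 = 66.857143
Sxy = Σxy − (Σx)(Σy)/n = -1397.4 − (-1100.057143) = -297.342857
Syy = Σy² − (Σy)²/n = 3624.56 − 2203.662857 = 1420.897143
r = Sxy/√(Sxx·Syy) = -297.342857/√(94997.123265) = -297.342857/308.216033 = -0.964722

-0.965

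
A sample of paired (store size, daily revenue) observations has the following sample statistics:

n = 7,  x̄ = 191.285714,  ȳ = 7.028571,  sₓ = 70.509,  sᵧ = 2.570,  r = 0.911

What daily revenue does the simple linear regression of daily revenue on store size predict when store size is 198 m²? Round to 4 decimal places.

b = r · sᵧ/sₓ = 0.911 · 2.57/70.509 = 0.033205
a = ȳ − b·x̄ = 7.028571 − 0.033205·191.285714 = 0.676878
ŷ(198) = a + b·198 = 0.676878 + 0.033205·198 = 7.251521

7.2515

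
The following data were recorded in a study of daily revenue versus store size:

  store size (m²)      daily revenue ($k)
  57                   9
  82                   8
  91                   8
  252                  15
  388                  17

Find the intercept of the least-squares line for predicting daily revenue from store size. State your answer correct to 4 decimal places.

n = 5, Σx = 870, Σy = 57, Σxy = 12273, Σx² = 232302
Sxx = Σx² − (Σx)²/n = 232302 − 151380 = 80922
Sxy = Σxy − (Σx)(Σy)/n = 12273 − 9918 = 2355
b = Sxy/Sxx = 2355/80922 = 0.029102
a = ȳ − b·x̄ = 11.4 − 0.029102·174 = 6.336235

6.3362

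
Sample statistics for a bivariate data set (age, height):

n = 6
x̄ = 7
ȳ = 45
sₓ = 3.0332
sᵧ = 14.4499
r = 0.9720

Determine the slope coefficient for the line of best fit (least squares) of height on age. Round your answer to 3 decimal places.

b = r · sᵧ/sₓ = 0.972 · 14.4499/3.0332 = 4.630523

4.631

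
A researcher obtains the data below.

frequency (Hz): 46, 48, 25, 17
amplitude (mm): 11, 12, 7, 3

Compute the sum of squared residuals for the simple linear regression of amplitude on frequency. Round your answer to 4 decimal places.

n = 4, Σx = 136, Σy = 33, Σxy = 1308, Σx² = 5334, Σy² = 323
Sxx = Σx² − (Σx)²/n = 5334 − 4624 = 710
Sxy = Σxy − (Σx)(Σy)/n = 1308 − 1122 = 186
Syy = Σy² − (Σy)²/n = 323 − 272.25 = 50.75
b = Sxy/Sxx = 186/710 = 0.261972
SSE = Syy − b·Sxy = 50.75 − 0.261972·186 = 2.023239

2.0232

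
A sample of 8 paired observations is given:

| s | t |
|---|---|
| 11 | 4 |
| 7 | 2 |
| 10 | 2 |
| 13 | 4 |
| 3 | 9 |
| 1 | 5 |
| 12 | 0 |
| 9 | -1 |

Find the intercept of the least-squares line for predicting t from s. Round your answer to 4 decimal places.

6.5174

n = 8, Σx = 66, Σy = 25, Σxy = 153, Σx² = 674
Sxx = Σx² − (Σx)²/n = 674 − 544.5 = 129.5
Sxy = Σxy − (Σx)(Σy)/n = 153 − 206.25 = -53.25
b = Sxy/Sxx = -53.25/129.5 = -0.411197
a = ȳ − b·x̄ = 3.125 − (-0.411197)·8.25 = 6.517375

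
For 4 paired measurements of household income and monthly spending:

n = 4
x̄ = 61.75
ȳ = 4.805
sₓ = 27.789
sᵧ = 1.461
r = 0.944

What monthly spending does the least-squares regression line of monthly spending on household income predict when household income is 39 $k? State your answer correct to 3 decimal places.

3.676

b = r · sᵧ/sₓ = 0.944 · 1.461/27.789 = 0.049631
a = ȳ − b·x̄ = 4.805 − 0.049631·61.75 = 1.740312
ŷ(39) = a + b·39 = 1.740312 + 0.049631·39 = 3.675904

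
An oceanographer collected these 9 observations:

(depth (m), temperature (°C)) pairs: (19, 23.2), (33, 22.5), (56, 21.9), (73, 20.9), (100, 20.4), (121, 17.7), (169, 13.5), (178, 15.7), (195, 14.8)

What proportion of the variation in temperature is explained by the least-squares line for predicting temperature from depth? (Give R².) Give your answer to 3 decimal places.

0.934

n = 9, Σx = 944, Σy = 170.6, Σxy = 16079.2, Σx² = 132826, Σy² = 3338.14
Sxx = Σx² − (Σx)²/n = 132826 − 99015.111111 = 33810.888889
Sxy = Σxy − (Σx)(Σy)/n = 16079.2 − 17894.044444 = -1814.844444
Syy = Σy² − (Σy)²/n = 3338.14 − 3233.817778 = 104.322222
R² = Sxy²/(Sxx·Syy) = (-1814.844444)²/(33810.888889·104.322222) = 0.933782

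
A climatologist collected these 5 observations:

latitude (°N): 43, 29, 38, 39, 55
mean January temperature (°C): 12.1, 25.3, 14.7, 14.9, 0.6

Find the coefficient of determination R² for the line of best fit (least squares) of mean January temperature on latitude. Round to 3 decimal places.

0.990

n = 5, Σx = 204, Σy = 67.6, Σxy = 2426.7, Σx² = 8680, Σy² = 1224.96
Sxx = Σx² − (Σx)²/n = 8680 − 8323.2 = 356.8
Sxy = Σxy − (Σx)(Σy)/n = 2426.7 − 2758.08 = -331.38
Syy = Σy² − (Σy)²/n = 1224.96 − 913.952 = 311.008
R² = Sxy²/(Sxx·Syy) = (-331.38)²/(356.8·311.008) = 0.989592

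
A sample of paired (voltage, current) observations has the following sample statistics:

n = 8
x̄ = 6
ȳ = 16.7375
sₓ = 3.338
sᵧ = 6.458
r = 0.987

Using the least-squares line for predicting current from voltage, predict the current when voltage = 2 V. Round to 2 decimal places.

9.10

b = r · sᵧ/sₓ = 0.987 · 6.458/3.338 = 1.909540
a = ȳ − b·x̄ = 16.7375 − 1.909540·6 = 5.280257
ŷ(2) = a + b·2 = 5.280257 + 1.909540·2 = 9.099338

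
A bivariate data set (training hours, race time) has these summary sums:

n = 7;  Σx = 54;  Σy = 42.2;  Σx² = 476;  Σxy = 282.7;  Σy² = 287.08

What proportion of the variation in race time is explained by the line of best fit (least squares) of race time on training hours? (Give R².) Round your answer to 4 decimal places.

Sxx = Σx² − (Σx)²/n = 476 − 416.571429 = 59.428571
Sxy = Σxy − (Σx)(Σy)/n = 282.7 − 325.542857 = -42.842857
Syy = Σy² − (Σy)²/n = 287.08 − 254.405714 = 32.674286
R² = Sxy²/(Sxx·Syy) = (-42.842857)²/(59.428571·32.674286) = 0.945269

0.9453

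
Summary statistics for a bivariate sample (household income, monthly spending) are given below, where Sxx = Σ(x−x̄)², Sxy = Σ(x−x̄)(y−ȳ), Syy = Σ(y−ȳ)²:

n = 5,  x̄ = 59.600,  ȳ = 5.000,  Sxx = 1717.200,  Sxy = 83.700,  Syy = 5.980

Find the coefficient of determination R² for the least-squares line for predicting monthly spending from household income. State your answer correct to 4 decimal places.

0.6822

R² = Sxy²/(Sxx·Syy) = (83.7)²/(1717.2·5.98) = 0.682227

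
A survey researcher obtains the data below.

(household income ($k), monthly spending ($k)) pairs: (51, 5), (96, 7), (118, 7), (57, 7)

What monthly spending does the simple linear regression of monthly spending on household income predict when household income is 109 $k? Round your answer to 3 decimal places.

7.048

n = 4, Σx = 322, Σy = 26, Σxy = 2152, Σx² = 28990
Sxx = Σx² − (Σx)²/n = 28990 − 25921 = 3069
Sxy = Σxy − (Σx)(Σy)/n = 2152 − 2093 = 59
b = Sxy/Sxx = 59/3069 = 0.019225
a = ȳ − b·x̄ = 6.5 − 0.019225·80.5 = 4.952428
ŷ(109) = a + b·109 = 4.952428 + 0.019225·109 = 7.047898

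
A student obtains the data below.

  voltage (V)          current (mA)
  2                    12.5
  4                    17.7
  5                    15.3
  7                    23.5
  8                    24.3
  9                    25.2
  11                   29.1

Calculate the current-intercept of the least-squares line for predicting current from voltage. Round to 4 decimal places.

8.7708

n = 7, Σx = 46, Σy = 147.6, Σxy = 1078.1, Σx² = 360
Sxx = Σx² − (Σx)²/n = 360 − 302.285714 = 57.714286
Sxy = Σxy − (Σx)(Σy)/n = 1078.1 − 969.942857 = 108.157143
b = Sxy/Sxx = 108.157143/57.714286 = 1.874010
a = ȳ − b·x̄ = 21.085714 − 1.874010·6.571429 = 8.770792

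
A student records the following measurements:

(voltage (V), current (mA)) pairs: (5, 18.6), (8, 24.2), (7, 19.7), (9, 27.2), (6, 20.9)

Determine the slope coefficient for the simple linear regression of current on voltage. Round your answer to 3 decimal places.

n = 5, Σx = 35, Σy = 110.6, Σxy = 794.7, Σx² = 255
Sxx = Σx² − (Σx)²/n = 255 − 245 = 10
Sxy = Σxy − (Σx)(Σy)/n = 794.7 − 774.2 = 20.5
b = Sxy/Sxx = 20.5/10 = 2.05

2.050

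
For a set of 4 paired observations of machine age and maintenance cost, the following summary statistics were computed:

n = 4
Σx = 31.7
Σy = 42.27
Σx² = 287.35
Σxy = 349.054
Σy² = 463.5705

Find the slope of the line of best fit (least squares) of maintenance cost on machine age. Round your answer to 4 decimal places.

0.3893

Sxx = Σx² − (Σx)²/n = 287.35 − 251.2225 = 36.1275
Sxy = Σxy − (Σx)(Σy)/n = 349.054 − 334.98975 = 14.06425
b = Sxy/Sxx = 14.06425/36.1275 = 0.389295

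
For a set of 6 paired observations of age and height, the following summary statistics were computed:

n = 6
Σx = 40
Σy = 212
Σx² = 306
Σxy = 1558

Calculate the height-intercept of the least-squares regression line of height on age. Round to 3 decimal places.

Sxx = Σx² − (Σx)²/n = 306 − 266.666667 = 39.333333
Sxy = Σxy − (Σx)(Σy)/n = 1558 − 1413.333333 = 144.666667
b = Sxy/Sxx = 144.666667/39.333333 = 3.677966
a = ȳ − b·x̄ = 35.333333 − 3.677966·6.666667 = 10.813559

10.814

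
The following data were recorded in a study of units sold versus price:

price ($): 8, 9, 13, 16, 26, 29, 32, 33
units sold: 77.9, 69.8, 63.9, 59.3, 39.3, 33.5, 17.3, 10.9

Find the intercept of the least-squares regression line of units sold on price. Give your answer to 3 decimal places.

n = 8, Σx = 166, Σy = 371.9, Σxy = 5937.5, Σx² = 4200
Sxx = Σx² − (Σx)²/n = 4200 − 3444.5 = 755.5
Sxy = Σxy − (Σx)(Σy)/n = 5937.5 − 7716.925 = -1779.425
b = Sxy/Sxx = -1779.425/755.5 = -2.355295
a = ȳ − b·x̄ = 46.4875 − (-2.355295)·20.75 = 95.359861

95.360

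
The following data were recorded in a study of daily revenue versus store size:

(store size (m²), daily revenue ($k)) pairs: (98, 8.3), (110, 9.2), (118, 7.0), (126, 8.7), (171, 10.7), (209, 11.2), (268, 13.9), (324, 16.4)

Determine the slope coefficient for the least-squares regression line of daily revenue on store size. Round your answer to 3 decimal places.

0.037

n = 8, Σx = 1424, Σy = 85.4, Σxy = 16956.9, Σx² = 301226
Sxx = Σx² − (Σx)²/n = 301226 − 253472 = 47754
Sxy = Σxy − (Σx)(Σy)/n = 16956.9 − 15201.2 = 1755.7
b = Sxy/Sxx = 1755.7/47754 = 0.036766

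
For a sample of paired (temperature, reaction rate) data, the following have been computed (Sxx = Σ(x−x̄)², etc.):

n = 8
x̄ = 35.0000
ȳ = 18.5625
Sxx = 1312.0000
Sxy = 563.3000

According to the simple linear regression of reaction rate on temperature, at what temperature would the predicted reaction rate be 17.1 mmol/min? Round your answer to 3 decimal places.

31.594

b = Sxy/Sxx = 563.3/1312 = 0.429345
a = ȳ − b·x̄ = 18.5625 − 0.429345·35 = 3.535442
Set a + b·x = 17.1: x = (17.1 − 3.535442) / 0.429345 = 31.593645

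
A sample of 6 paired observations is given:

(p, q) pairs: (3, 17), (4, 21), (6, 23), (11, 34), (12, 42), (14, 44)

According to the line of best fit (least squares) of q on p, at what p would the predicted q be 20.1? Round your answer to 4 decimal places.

n = 6, Σx = 50, Σy = 181, Σxy = 1767, Σx² = 522
Sxx = Σx² − (Σx)²/n = 522 − 416.666667 = 105.333333
Sxy = Σxy − (Σx)(Σy)/n = 1767 − 1508.333333 = 258.666667
b = Sxy/Sxx = 258.666667/105.333333 = 2.455696
a = ȳ − b·x̄ = 30.166667 − 2.455696·8.333333 = 9.702532
Set a + b·x = 20.1: x = (20.1 − 9.702532) / 2.455696 = 4.234021

4.2340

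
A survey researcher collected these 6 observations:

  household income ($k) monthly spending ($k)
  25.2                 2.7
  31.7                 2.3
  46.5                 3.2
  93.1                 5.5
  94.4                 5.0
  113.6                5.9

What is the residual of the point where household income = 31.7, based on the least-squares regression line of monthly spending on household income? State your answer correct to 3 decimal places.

n = 6, Σx = 404.5, Σy = 24.6, Σxy = 1944.04, Σx² = 34286.11
Sxx = Σx² − (Σx)²/n = 34286.11 − 27270.041667 = 7016.068333
Sxy = Σxy − (Σx)(Σy)/n = 1944.04 − 1658.45 = 285.59
b = Sxy/Sxx = 285.59/7016.068333 = 0.040705
a = ȳ − b·x̄ = 4.1 − 0.040705·67.416667 = 1.355796
ŷ(31.7) = 1.355796 + 0.040705·31.7 = 2.646148
residual = y − ŷ = 2.3 − 2.646148 = -0.346148

-0.346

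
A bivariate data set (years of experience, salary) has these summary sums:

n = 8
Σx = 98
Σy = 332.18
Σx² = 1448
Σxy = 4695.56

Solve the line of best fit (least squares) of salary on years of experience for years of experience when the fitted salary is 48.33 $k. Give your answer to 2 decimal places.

14.94

Sxx = Σx² − (Σx)²/n = 1448 − 1200.5 = 247.5
Sxy = Σxy − (Σx)(Σy)/n = 4695.56 − 4069.205 = 626.355
b = Sxy/Sxx = 626.355/247.5 = 2.530727
a = ȳ − b·x̄ = 41.5225 − 2.530727·12.25 = 10.521091
Set a + b·x = 48.33: x = (48.33 − 10.521091) / 2.530727 = 14.939938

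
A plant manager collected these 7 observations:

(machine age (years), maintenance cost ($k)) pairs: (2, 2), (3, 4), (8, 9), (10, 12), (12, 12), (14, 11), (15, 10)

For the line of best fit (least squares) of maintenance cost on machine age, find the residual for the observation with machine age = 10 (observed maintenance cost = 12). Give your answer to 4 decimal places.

2.8415

n = 7, Σx = 64, Σy = 60, Σxy = 656, Σx² = 742
Sxx = Σx² − (Σx)²/n = 742 − 585.142857 = 156.857143
Sxy = Σxy − (Σx)(Σy)/n = 656 − 548.571429 = 107.428571
b = Sxy/Sxx = 107.428571/156.857143 = 0.684882
a = ȳ − b·x̄ = 8.571429 − 0.684882·9.142857 = 2.309654
ŷ(10) = 2.309654 + 0.684882·10 = 9.158470
residual = y − ŷ = 12 − 9.158470 = 2.841530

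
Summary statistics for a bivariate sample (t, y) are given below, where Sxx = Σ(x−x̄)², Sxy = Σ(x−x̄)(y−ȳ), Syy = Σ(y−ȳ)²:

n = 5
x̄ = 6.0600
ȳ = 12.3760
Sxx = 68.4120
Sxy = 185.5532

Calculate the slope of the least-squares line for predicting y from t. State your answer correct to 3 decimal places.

b = Sxy/Sxx = 185.5532/68.412 = 2.712290

2.712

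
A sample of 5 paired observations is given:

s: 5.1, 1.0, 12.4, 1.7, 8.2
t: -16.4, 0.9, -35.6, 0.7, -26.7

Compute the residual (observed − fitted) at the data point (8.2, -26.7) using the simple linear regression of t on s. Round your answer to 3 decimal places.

-2.729

n = 5, Σx = 28.4, Σy = -77.1, Σxy = -741.93, Σx² = 250.9
Sxx = Σx² − (Σx)²/n = 250.9 − 161.312 = 89.588
Sxy = Σxy − (Σx)(Σy)/n = -741.93 − (-437.928) = -304.002
b = Sxy/Sxx = -304.002/89.588 = -3.393334
a = ȳ − b·x̄ = -15.42 − (-3.393334)·5.68 = 3.854137
ŷ(8.2) = 3.854137 + (-3.393334)·8.2 = -23.971202
residual = y − ŷ = -26.7 − (-23.971202) = -2.728798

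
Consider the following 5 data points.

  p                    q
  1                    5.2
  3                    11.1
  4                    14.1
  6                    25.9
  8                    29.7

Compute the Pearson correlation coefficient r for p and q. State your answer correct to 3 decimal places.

n = 5, Σx = 22, Σy = 86, Σxy = 487.9, Σx² = 126, Σy² = 1901.96
Sxx = Σx² − (Σx)²/n = 126 − 96.8 = 29.2
Sxy = Σxy − (Σx)(Σy)/n = 487.9 − 378.4 = 109.5
Syy = Σy² − (Σy)²/n = 1901.96 − 1479.2 = 422.76
r = Sxy/√(Sxx·Syy) = 109.5/√(12344.592) = 109.5/111.106219 = 0.985543

0.986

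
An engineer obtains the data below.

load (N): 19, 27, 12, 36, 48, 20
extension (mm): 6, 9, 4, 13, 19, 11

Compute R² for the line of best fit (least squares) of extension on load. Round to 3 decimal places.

0.889

n = 6, Σx = 162, Σy = 62, Σxy = 2005, Σx² = 5234, Σy² = 784
Sxx = Σx² − (Σx)²/n = 5234 − 4374 = 860
Sxy = Σxy − (Σx)(Σy)/n = 2005 − 1674 = 331
Syy = Σy² − (Σy)²/n = 784 − 640.666667 = 143.333333
R² = Sxy²/(Sxx·Syy) = (331)²/(860·143.333333) = 0.888813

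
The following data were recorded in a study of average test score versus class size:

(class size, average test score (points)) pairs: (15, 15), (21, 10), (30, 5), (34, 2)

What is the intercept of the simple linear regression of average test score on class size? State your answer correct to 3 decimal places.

24.554

n = 4, Σx = 100, Σy = 32, Σxy = 653, Σx² = 2722
Sxx = Σx² − (Σx)²/n = 2722 − 2500 = 222
Sxy = Σxy − (Σx)(Σy)/n = 653 − 800 = -147
b = Sxy/Sxx = -147/222 = -0.662162
a = ȳ − b·x̄ = 8 − (-0.662162)·25 = 24.554054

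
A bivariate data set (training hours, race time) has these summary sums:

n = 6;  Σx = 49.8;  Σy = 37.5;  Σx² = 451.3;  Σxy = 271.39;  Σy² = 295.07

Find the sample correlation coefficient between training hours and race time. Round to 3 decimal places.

-0.830

Sxx = Σx² − (Σx)²/n = 451.3 − 413.34 = 37.96
Sxy = Σxy − (Σx)(Σy)/n = 271.39 − 311.25 = -39.86
Syy = Σy² − (Σy)²/n = 295.07 − 234.375 = 60.695
r = Sxy/√(Sxx·Syy) = -39.86/√(2303.9822) = -39.86/47.999815 = -0.830420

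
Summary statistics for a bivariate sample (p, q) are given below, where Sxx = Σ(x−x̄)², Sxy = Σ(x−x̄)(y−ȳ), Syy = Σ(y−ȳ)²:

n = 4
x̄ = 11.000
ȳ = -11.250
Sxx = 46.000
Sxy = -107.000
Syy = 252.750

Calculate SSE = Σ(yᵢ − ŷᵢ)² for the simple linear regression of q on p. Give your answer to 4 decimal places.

3.8587

b = Sxy/Sxx = -107/46 = -2.326087
SSE = Syy − b·Sxy = 252.75 − (-2.326087)·(-107) = 3.858696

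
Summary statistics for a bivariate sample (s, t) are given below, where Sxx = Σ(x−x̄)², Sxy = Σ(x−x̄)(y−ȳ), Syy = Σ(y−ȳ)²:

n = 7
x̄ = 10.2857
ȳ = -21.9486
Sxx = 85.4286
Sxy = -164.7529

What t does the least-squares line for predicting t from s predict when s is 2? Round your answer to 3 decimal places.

-5.969

b = Sxy/Sxx = -164.7529/85.4286 = -1.928545
a = ȳ − b·x̄ = -21.9486 − (-1.928545)·10.2857 = -2.112165
ŷ(2) = a + b·2 = -2.112165 + (-1.928545)·2 = -5.969255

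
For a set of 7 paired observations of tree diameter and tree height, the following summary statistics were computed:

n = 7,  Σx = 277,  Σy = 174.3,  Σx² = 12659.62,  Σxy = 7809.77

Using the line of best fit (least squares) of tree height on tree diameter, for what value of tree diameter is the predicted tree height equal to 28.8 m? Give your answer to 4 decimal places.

46.8303

Sxx = Σx² − (Σx)²/n = 12659.62 − 10961.285714 = 1698.334286
Sxy = Σxy − (Σx)(Σy)/n = 7809.77 − 6897.3 = 912.47
b = Sxy/Sxx = 912.47/1698.334286 = 0.537273
a = ȳ − b·x̄ = 24.9 − 0.537273·39.571429 = 3.639320
Set a + b·x = 28.8: x = (28.8 − 3.639320) / 0.537273 = 46.830301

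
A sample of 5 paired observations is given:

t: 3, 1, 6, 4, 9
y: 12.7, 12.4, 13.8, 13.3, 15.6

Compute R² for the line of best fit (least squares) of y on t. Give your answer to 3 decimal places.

0.952

n = 5, Σx = 23, Σy = 67.8, Σxy = 326.9, Σx² = 143, Σy² = 925.74
Sxx = Σx² − (Σx)²/n = 143 − 105.8 = 37.2
Sxy = Σxy − (Σx)(Σy)/n = 326.9 − 311.88 = 15.02
Syy = Σy² − (Σy)²/n = 925.74 − 919.368 = 6.372
R² = Sxy²/(Sxx·Syy) = (15.02)²/(37.2·6.372) = 0.951746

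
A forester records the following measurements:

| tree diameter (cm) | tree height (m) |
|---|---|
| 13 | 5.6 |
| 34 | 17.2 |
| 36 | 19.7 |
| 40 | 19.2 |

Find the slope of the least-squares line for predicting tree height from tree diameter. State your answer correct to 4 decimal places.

0.5414

n = 4, Σx = 123, Σy = 61.7, Σxy = 2134.8, Σx² = 4221
Sxx = Σx² − (Σx)²/n = 4221 − 3782.25 = 438.75
Sxy = Σxy − (Σx)(Σy)/n = 2134.8 − 1897.275 = 237.525
b = Sxy/Sxx = 237.525/438.75 = 0.541368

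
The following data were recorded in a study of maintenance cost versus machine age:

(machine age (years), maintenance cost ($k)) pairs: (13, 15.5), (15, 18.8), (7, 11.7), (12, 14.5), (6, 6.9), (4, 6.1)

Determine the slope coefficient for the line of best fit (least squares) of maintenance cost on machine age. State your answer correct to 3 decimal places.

1.097

n = 6, Σx = 57, Σy = 73.5, Σxy = 805.2, Σx² = 639
Sxx = Σx² − (Σx)²/n = 639 − 541.5 = 97.5
Sxy = Σxy − (Σx)(Σy)/n = 805.2 − 698.25 = 106.95
b = Sxy/Sxx = 106.95/97.5 = 1.096923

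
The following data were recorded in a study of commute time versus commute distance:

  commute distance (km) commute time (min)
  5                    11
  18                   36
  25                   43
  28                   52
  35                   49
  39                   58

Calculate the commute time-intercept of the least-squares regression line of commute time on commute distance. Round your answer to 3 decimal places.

8.808

n = 6, Σx = 150, Σy = 249, Σxy = 7211, Σx² = 4504
Sxx = Σx² − (Σx)²/n = 4504 − 3750 = 754
Sxy = Σxy − (Σx)(Σy)/n = 7211 − 6225 = 986
b = Sxy/Sxx = 986/754 = 1.307692
a = ȳ − b·x̄ = 41.5 − 1.307692·25 = 8.807692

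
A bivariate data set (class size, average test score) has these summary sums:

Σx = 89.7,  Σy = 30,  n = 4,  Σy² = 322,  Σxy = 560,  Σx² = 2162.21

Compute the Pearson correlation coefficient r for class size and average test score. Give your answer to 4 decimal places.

-0.9326

Sxx = Σx² − (Σx)²/n = 2162.21 − 2011.5225 = 150.6875
Sxy = Σxy − (Σx)(Σy)/n = 560 − 672.75 = -112.75
Syy = Σy² − (Σy)²/n = 322 − 225 = 97
r = Sxy/√(Sxx·Syy) = -112.75/√(14616.6875) = -112.75/120.899493 = -0.932593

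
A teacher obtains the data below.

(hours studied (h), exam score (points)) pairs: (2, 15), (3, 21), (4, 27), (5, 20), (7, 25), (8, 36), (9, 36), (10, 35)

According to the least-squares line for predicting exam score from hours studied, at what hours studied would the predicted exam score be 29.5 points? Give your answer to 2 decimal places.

n = 8, Σx = 48, Σy = 215, Σxy = 1438, Σx² = 348
Sxx = Σx² − (Σx)²/n = 348 − 288 = 60
Sxy = Σxy − (Σx)(Σy)/n = 1438 − 1290 = 148
b = Sxy/Sxx = 148/60 = 2.466667
a = ȳ − b·x̄ = 26.875 − 2.466667·6 = 12.075
Set a + b·x = 29.5: x = (29.5 − 12.075) / 2.466667 = 7.064189

7.06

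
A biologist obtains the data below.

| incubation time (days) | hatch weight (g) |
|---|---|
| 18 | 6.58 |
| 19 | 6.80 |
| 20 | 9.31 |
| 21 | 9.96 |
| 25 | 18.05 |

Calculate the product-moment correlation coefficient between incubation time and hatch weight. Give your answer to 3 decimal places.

n = 5, Σx = 103, Σy = 50.7, Σxy = 1094.25, Σx² = 2151, Σy² = 601.2166
Sxx = Σx² − (Σx)²/n = 2151 − 2121.8 = 29.2
Sxy = Σxy − (Σx)(Σy)/n = 1094.25 − 1044.42 = 49.83
Syy = Σy² − (Σy)²/n = 601.2166 − 514.098 = 87.1186
r = Sxy/√(Sxx·Syy) = 49.83/√(2543.86312) = 49.83/50.436724 = 0.987971

0.988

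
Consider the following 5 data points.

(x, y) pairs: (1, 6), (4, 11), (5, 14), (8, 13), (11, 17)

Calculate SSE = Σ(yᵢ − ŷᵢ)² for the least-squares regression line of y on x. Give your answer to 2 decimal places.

11.16

n = 5, Σx = 29, Σy = 61, Σxy = 411, Σx² = 227, Σy² = 811
Sxx = Σx² − (Σx)²/n = 227 − 168.2 = 58.8
Sxy = Σxy − (Σx)(Σy)/n = 411 − 353.8 = 57.2
Syy = Σy² − (Σy)²/n = 811 − 744.2 = 66.8
b = Sxy/Sxx = 57.2/58.8 = 0.972789
SSE = Syy − b·Sxy = 66.8 − 0.972789·57.2 = 11.156463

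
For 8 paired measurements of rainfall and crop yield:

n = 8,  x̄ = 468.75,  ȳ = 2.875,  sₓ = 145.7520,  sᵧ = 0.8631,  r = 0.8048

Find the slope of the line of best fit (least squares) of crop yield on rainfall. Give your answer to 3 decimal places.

b = r · sᵧ/sₓ = 0.8048 · 0.8631/145.752 = 0.004766

0.005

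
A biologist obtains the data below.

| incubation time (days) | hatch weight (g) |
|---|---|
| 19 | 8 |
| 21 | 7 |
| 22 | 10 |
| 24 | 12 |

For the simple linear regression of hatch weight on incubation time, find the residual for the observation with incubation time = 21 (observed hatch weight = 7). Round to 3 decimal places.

n = 4, Σx = 86, Σy = 37, Σxy = 807, Σx² = 1862
Sxx = Σx² − (Σx)²/n = 1862 − 1849 = 13
Sxy = Σxy − (Σx)(Σy)/n = 807 − 795.5 = 11.5
b = Sxy/Sxx = 11.5/13 = 0.884615
a = ȳ − b·x̄ = 9.25 − 0.884615·21.5 = -9.769231
ŷ(21) = -9.769231 + 0.884615·21 = 8.807692
residual = y − ŷ = 7 − 8.807692 = -1.807692

-1.808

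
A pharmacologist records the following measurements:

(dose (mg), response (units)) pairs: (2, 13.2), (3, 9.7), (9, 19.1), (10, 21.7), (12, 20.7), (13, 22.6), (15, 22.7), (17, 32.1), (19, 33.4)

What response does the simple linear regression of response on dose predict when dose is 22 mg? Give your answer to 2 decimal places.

35.30

n = 9, Σx = 100, Σy = 195.2, Σxy = 2507.4, Σx² = 1382
Sxx = Σx² − (Σx)²/n = 1382 − 1111.111111 = 270.888889
Sxy = Σxy − (Σx)(Σy)/n = 2507.4 − 2168.888889 = 338.511111
b = Sxy/Sxx = 338.511111/270.888889 = 1.249631
a = ȳ − b·x̄ = 21.688889 − 1.249631·11.111111 = 7.804102
ŷ(22) = a + b·22 = 7.804102 + 1.249631·22 = 35.295980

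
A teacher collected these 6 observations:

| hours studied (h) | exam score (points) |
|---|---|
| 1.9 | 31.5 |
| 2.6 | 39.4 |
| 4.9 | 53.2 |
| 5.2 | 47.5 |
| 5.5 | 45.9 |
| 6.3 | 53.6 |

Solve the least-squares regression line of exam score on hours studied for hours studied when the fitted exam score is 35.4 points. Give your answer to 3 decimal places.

n = 6, Σx = 26.4, Σy = 271.1, Σxy = 1260.1, Σx² = 131.36
Sxx = Σx² − (Σx)²/n = 131.36 − 116.16 = 15.2
Sxy = Σxy − (Σx)(Σy)/n = 1260.1 − 1192.84 = 67.26
b = Sxy/Sxx = 67.26/15.2 = 4.425
a = ȳ − b·x̄ = 45.183333 − 4.425·4.4 = 25.713333
Set a + b·x = 35.4: x = (35.4 − 25.713333) / 4.425 = 2.189077

2.189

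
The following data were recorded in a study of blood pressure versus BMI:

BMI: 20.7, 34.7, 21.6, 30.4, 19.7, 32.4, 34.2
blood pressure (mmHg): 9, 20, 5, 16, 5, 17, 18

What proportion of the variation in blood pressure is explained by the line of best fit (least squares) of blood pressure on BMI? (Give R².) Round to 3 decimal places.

0.944

n = 7, Σx = 193.7, Σy = 90, Σxy = 2739.6, Σx² = 5630.79, Σy² = 1400
Sxx = Σx² − (Σx)²/n = 5630.79 − 5359.955714 = 270.834286
Sxy = Σxy − (Σx)(Σy)/n = 2739.6 − 2490.428571 = 249.171429
Syy = Σy² − (Σy)²/n = 1400 − 1157.142857 = 242.857143
R² = Sxy²/(Sxx·Syy) = (249.171429)²/(270.834286·242.857143) = 0.943935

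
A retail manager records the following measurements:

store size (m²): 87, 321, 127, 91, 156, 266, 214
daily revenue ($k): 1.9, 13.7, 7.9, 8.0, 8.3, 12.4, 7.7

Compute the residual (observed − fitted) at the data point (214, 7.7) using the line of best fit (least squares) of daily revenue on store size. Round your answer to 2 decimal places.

-2.07

n = 7, Σx = 1262, Σy = 59.9, Σxy = 12535.3, Σx² = 275908
Sxx = Σx² − (Σx)²/n = 275908 − 227520.571429 = 48387.428571
Sxy = Σxy − (Σx)(Σy)/n = 12535.3 − 10799.114286 = 1736.185714
b = Sxy/Sxx = 1736.185714/48387.428571 = 0.035881
a = ȳ − b·x̄ = 8.557143 − 0.035881·180.285714 = 2.088325
ŷ(214) = 2.088325 + 0.035881·214 = 9.766843
residual = y − ŷ = 7.7 − 9.766843 = -2.066843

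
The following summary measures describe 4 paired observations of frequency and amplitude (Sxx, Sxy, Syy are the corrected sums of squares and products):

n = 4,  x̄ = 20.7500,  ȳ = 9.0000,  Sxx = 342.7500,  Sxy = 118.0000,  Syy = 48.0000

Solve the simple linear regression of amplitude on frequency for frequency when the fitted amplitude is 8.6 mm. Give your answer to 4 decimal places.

19.5881

b = Sxy/Sxx = 118/342.75 = 0.344274
a = ȳ − b·x̄ = 9 − 0.344274·20.75 = 1.856309
Set a + b·x = 8.6: x = (8.6 − 1.856309) / 0.344274 = 19.588136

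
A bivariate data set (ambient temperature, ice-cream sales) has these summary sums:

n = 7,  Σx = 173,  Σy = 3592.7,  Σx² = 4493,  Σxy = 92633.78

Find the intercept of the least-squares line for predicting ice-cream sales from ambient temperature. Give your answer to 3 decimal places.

Sxx = Σx² − (Σx)²/n = 4493 − 4275.571429 = 217.428571
Sxy = Σxy − (Σx)(Σy)/n = 92633.78 − 88791.014286 = 3842.765714
b = Sxy/Sxx = 3842.765714/217.428571 = 17.673693
a = ȳ − b·x̄ = 513.242857 − 17.673693·24.714286 = 76.450171

76.450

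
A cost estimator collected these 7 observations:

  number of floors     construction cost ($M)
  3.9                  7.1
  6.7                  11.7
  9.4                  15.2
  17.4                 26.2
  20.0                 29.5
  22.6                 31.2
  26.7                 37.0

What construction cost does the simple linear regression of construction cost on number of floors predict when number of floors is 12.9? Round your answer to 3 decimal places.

n = 7, Σx = 106.7, Σy = 157.9, Σxy = 2987.86, Σx² = 2074.87
Sxx = Σx² − (Σx)²/n = 2074.87 − 1626.412857 = 448.457143
Sxy = Σxy − (Σx)(Σy)/n = 2987.86 − 2406.847143 = 581.012857
b = Sxy/Sxx = 581.012857/448.457143 = 1.295582
a = ȳ − b·x̄ = 22.557143 − 1.295582·15.242857 = 2.808776
ŷ(12.9) = a + b·12.9 = 2.808776 + 1.295582·12.9 = 19.521780

19.522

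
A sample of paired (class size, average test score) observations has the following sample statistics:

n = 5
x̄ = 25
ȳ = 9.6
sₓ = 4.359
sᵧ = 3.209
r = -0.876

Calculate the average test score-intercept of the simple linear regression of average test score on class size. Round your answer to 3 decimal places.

25.722

b = r · sᵧ/sₓ = -0.876 · 3.209/4.359 = -0.644892
a = ȳ − b·x̄ = 9.6 − (-0.644892)·25 = 25.722299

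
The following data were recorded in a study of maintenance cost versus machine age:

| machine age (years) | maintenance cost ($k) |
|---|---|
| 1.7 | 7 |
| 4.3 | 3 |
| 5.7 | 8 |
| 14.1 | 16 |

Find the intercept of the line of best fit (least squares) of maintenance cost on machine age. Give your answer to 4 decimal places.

2.7655

n = 4, Σx = 25.8, Σy = 34, Σxy = 296, Σx² = 252.68
Sxx = Σx² − (Σx)²/n = 252.68 − 166.41 = 86.27
Sxy = Σxy − (Σx)(Σy)/n = 296 − 219.3 = 76.7
b = Sxy/Sxx = 76.7/86.27 = 0.889069
a = ȳ − b·x̄ = 8.5 − 0.889069·6.45 = 2.765504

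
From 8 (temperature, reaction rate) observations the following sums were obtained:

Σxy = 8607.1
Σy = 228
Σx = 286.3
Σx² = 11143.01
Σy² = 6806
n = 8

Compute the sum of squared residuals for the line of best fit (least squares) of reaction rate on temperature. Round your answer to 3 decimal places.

Sxx = Σx² − (Σx)²/n = 11143.01 − 10245.96125 = 897.04875
Sxy = Σxy − (Σx)(Σy)/n = 8607.1 − 8159.55 = 447.55
Syy = Σy² − (Σy)²/n = 6806 − 6498 = 308
b = Sxy/Sxx = 447.55/897.04875 = 0.498914
SSE = Syy − b·Sxy = 308 − 0.498914·447.55 = 84.711129

84.711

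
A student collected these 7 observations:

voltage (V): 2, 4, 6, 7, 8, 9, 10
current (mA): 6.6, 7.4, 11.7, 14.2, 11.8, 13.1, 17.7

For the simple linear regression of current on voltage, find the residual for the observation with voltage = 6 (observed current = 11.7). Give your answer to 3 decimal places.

0.628

n = 7, Σx = 46, Σy = 82.5, Σxy = 601.7, Σx² = 350
Sxx = Σx² − (Σx)²/n = 350 − 302.285714 = 47.714286
Sxy = Σxy − (Σx)(Σy)/n = 601.7 − 542.142857 = 59.557143
b = Sxy/Sxx = 59.557143/47.714286 = 1.248204
a = ȳ − b·x̄ = 11.785714 − 1.248204·6.571429 = 3.583234
ŷ(6) = 3.583234 + 1.248204·6 = 11.072455
residual = y − ŷ = 11.7 − 11.072455 = 0.627545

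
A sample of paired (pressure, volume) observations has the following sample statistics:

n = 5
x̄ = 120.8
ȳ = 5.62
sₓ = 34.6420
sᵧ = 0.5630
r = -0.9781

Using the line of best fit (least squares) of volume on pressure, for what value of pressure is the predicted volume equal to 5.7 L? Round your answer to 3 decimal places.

b = r · sᵧ/sₓ = -0.9781 · 0.563/34.642 = -0.015896
a = ȳ − b·x̄ = 5.62 − (-0.015896)·120.8 = 7.540241
Set a + b·x = 5.7: x = (5.7 − 7.540241) / (-0.015896) = 115.767297

115.767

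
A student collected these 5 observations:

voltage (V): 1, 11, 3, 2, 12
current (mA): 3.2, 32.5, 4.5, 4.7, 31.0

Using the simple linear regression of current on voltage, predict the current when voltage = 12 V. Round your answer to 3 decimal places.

32.828

n = 5, Σx = 29, Σy = 75.9, Σxy = 755.6, Σx² = 279
Sxx = Σx² − (Σx)²/n = 279 − 168.2 = 110.8
Sxy = Σxy − (Σx)(Σy)/n = 755.6 − 440.22 = 315.38
b = Sxy/Sxx = 315.38/110.8 = 2.846390
a = ȳ − b·x̄ = 15.18 − 2.846390·5.8 = -1.329061
ŷ(12) = a + b·12 = -1.329061 + 2.846390·12 = 32.827617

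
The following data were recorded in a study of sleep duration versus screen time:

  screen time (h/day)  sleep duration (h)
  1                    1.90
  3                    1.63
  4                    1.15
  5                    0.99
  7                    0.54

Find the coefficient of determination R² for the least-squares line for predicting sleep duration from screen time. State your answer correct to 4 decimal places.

0.9701

n = 5, Σx = 20, Σy = 6.21, Σxy = 20.12, Σx² = 100, Σy² = 8.8611
Sxx = Σx² − (Σx)²/n = 100 − 80 = 20
Sxy = Σxy − (Σx)(Σy)/n = 20.12 − 24.84 = -4.72
Syy = Σy² − (Σy)²/n = 8.8611 − 7.71282 = 1.14828
R² = Sxy²/(Sxx·Syy) = (-4.72)²/(20·1.14828) = 0.970077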